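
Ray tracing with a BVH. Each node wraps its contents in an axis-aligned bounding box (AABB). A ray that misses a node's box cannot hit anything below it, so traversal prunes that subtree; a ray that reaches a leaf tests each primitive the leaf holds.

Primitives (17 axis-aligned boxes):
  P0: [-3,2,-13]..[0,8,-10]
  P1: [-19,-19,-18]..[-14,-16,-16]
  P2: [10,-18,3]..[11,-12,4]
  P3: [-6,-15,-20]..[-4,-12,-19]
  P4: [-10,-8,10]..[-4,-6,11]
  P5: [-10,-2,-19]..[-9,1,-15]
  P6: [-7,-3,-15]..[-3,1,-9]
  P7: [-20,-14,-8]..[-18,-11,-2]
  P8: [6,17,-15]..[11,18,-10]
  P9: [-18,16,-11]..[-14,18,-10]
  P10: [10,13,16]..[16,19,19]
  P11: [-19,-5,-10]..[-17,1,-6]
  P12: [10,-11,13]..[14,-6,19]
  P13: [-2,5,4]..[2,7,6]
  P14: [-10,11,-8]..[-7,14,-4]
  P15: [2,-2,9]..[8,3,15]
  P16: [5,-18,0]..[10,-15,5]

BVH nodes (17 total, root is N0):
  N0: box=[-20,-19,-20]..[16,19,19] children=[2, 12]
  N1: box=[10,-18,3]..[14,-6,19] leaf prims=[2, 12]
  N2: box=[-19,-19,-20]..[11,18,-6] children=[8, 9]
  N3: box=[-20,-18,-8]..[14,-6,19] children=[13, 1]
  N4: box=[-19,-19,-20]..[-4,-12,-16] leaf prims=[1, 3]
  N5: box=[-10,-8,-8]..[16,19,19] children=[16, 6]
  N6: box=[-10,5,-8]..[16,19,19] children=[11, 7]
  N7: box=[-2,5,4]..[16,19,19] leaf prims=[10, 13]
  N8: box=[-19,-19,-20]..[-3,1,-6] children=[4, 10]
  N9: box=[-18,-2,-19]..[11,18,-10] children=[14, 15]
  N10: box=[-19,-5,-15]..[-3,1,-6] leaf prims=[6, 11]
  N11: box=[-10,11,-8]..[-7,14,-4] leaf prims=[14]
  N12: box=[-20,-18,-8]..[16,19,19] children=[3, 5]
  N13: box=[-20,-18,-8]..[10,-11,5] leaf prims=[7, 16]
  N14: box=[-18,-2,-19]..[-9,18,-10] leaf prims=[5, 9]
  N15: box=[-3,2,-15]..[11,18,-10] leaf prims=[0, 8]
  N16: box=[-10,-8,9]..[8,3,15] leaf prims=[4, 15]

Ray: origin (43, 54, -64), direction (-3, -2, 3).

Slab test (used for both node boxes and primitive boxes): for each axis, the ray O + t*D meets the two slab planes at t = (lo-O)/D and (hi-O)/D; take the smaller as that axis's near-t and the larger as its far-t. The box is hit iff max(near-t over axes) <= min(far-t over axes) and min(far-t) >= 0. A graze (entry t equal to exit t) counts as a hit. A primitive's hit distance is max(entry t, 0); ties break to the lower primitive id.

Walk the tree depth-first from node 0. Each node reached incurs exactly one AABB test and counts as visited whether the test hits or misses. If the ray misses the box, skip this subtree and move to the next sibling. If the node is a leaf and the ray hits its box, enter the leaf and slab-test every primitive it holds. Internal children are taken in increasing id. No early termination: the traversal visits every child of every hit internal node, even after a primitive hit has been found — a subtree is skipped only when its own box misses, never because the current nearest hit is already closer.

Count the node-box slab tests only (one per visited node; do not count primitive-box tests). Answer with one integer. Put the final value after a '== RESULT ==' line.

Traverse from the root:
N0 x:[9,21] y:[35/2,73/2] z:[44/3,83/3] -> hit [35/2,21], descend [2, 12]
  N2 x:[32/3,62/3] y:[18,73/2] z:[44/3,58/3] -> hit [18,58/3], descend [8, 9]
    N8 x:[46/3,62/3] y:[53/2,73/2] z:[44/3,58/3] -> miss, prune
    N9 x:[32/3,61/3] y:[18,28] z:[15,18] -> hit [18,18], descend [14, 15]
      N14 x:[52/3,61/3] y:[18,28] z:[15,18] -> hit [18,18] leaf, test {P5(miss), P9(miss)}
      N15 x:[32/3,46/3] y:[18,26] z:[49/3,18] -> miss, prune
  N12 x:[9,21] y:[35/2,36] z:[56/3,83/3] -> hit [56/3,21], descend [3, 5]
    N3 x:[29/3,21] y:[30,36] z:[56/3,83/3] -> miss, prune
    N5 x:[9,53/3] y:[35/2,31] z:[56/3,83/3] -> miss, prune

Visited [0, 2, 8, 9, 14, 15, 12, 3, 5]. Tests: 9 box, 1 leaf. Nearest: miss.

== RESULT ==
9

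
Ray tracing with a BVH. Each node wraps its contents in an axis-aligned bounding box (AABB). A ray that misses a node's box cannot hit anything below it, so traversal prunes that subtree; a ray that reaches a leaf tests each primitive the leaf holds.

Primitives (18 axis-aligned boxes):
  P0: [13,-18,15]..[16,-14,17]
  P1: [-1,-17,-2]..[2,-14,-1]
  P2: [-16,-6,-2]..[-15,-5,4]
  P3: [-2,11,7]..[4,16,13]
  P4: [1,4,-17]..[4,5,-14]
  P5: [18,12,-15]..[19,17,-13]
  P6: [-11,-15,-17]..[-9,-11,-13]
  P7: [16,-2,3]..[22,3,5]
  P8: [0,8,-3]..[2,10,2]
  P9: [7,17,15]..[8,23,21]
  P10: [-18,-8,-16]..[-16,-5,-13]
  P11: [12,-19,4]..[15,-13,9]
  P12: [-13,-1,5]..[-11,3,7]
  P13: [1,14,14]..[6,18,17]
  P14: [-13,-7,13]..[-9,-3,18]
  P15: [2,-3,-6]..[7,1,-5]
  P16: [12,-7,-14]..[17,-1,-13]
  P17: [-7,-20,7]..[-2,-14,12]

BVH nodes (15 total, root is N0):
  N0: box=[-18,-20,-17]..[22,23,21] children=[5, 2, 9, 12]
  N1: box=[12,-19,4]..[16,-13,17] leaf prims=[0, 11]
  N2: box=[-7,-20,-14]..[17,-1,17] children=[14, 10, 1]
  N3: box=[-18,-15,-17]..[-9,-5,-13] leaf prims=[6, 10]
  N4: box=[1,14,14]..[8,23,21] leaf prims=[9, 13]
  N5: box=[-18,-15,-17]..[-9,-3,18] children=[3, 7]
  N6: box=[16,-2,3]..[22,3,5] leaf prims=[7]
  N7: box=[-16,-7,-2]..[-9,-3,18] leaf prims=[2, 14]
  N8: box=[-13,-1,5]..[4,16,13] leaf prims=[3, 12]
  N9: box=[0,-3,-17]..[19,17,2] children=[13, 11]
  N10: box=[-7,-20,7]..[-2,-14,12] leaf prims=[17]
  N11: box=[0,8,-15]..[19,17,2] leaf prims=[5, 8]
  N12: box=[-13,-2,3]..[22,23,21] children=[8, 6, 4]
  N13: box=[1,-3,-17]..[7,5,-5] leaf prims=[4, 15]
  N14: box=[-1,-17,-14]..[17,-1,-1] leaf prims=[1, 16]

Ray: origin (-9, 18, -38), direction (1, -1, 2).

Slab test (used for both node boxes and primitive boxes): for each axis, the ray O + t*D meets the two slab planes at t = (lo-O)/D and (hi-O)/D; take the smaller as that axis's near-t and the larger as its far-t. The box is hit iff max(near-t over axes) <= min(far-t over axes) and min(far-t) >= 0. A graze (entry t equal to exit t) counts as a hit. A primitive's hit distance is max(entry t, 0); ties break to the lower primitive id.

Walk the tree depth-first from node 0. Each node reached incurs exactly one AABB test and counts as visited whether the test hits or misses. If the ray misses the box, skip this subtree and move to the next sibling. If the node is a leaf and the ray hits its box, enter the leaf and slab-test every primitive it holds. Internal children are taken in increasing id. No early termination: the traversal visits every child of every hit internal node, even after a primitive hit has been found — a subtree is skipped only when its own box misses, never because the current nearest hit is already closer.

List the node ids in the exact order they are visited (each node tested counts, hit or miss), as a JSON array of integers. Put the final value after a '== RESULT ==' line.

Traverse from the root:
N0 x:[-9,31] y:[-5,38] z:[21/2,59/2] -> hit [21/2,59/2], descend [2, 5, 9, 12]
  N2 x:[2,26] y:[19,38] z:[12,55/2] -> hit [19,26], descend [1, 10, 14]
    N1 x:[21,25] y:[31,37] z:[21,55/2] -> miss, prune
    N10 x:[2,7] y:[32,38] z:[45/2,25] -> miss, prune
    N14 x:[8,26] y:[19,35] z:[12,37/2] -> miss, prune
  N5 x:[-9,0] y:[21,33] z:[21/2,28] -> miss, prune
  N9 x:[9,28] y:[1,21] z:[21/2,20] -> hit [21/2,20], descend [11, 13]
    N11 x:[9,28] y:[1,10] z:[23/2,20] -> miss, prune
    N13 x:[10,16] y:[13,21] z:[21/2,33/2] -> hit [13,16] leaf, test {P4(miss), P15(miss)}
  N12 x:[-4,31] y:[-5,20] z:[41/2,59/2] -> miss, prune

Visited [0, 2, 1, 10, 14, 5, 9, 11, 13, 12]. Tests: 10 box, 1 leaf. Nearest: miss.

== RESULT ==
[0, 2, 1, 10, 14, 5, 9, 11, 13, 12]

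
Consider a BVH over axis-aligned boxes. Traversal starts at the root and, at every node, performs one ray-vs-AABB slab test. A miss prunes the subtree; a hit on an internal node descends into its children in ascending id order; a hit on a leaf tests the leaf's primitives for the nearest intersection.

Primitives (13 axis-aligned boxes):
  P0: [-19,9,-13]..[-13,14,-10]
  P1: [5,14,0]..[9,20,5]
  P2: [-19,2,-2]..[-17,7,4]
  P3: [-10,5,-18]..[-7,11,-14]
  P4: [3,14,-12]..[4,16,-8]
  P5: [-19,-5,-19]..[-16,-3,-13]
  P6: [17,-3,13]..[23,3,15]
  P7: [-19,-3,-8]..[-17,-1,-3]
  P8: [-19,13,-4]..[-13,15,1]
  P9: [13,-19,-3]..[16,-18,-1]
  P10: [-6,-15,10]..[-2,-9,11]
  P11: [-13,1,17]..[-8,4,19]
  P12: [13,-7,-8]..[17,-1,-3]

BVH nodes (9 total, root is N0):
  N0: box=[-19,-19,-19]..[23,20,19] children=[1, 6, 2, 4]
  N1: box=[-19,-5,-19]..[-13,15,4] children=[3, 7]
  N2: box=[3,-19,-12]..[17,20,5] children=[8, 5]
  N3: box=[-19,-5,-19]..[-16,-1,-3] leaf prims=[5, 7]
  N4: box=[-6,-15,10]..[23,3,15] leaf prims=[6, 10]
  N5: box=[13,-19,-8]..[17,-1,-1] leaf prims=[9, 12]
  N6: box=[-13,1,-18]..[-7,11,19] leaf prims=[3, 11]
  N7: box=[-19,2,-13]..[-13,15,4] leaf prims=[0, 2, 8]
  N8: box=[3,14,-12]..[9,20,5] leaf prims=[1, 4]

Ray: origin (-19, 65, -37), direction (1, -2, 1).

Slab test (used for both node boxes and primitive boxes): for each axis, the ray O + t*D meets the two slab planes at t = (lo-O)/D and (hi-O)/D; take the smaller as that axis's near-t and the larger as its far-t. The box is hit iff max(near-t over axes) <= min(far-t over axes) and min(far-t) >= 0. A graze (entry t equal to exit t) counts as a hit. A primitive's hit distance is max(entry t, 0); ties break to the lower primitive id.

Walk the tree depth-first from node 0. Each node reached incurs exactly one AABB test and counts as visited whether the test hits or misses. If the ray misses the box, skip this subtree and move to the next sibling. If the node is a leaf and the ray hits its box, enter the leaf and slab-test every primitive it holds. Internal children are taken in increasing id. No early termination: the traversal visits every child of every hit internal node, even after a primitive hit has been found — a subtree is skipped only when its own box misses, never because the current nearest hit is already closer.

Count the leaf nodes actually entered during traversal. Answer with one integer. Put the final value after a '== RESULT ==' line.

Traverse from the root:
N0 x:[0,42] y:[45/2,42] z:[18,56] -> hit [45/2,42], descend [1, 2, 4, 6]
  N1 x:[0,6] y:[25,35] z:[18,41] -> miss, prune
  N2 x:[22,36] y:[45/2,42] z:[25,42] -> hit [25,36], descend [5, 8]
    N5 x:[32,36] y:[33,42] z:[29,36] -> hit [33,36] leaf, test {P9(miss), P12@t=33}
    N8 x:[22,28] y:[45/2,51/2] z:[25,42] -> hit [25,51/2] leaf, test {P1(miss), P4(miss)}
  N4 x:[13,42] y:[31,40] z:[47,52] -> miss, prune
  N6 x:[6,12] y:[27,32] z:[19,56] -> miss, prune

Visited [0, 1, 2, 5, 8, 4, 6]. Tests: 7 box, 2 leaf. Nearest: P12.

== RESULT ==
2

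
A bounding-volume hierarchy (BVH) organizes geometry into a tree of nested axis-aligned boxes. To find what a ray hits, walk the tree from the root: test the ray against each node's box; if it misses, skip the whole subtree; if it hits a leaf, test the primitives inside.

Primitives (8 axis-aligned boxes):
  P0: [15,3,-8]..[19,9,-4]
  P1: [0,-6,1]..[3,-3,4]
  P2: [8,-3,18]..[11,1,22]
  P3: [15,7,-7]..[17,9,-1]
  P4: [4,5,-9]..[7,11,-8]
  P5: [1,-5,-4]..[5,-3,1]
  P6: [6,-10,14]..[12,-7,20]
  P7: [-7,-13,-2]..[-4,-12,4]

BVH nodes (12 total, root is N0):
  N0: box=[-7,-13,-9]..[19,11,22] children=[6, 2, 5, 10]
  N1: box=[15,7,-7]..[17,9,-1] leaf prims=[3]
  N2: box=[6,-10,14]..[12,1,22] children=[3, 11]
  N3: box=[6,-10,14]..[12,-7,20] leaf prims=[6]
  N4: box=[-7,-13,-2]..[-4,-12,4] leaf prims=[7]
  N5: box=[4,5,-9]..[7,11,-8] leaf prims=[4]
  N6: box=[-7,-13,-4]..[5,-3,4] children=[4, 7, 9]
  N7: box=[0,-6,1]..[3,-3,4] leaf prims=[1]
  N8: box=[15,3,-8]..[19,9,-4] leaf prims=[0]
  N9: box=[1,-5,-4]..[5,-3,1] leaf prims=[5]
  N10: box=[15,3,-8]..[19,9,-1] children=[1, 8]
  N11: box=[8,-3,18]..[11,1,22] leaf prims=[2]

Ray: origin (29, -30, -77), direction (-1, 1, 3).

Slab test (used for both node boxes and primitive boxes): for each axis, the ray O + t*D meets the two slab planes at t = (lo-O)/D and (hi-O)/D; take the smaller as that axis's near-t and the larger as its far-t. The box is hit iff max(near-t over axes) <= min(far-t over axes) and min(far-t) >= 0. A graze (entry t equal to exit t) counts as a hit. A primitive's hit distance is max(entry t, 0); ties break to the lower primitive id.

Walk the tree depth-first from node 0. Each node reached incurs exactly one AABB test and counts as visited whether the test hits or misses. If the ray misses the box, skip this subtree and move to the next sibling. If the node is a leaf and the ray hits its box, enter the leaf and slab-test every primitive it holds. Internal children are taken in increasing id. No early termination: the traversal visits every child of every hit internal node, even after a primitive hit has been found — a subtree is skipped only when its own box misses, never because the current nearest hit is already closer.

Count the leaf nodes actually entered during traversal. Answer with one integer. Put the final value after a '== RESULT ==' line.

Trace the traversal:
N0 x:[10,36] y:[17,41] z:[68/3,33] -> hit [68/3,33], descend [2, 5, 6, 10]
  N2 x:[17,23] y:[20,31] z:[91/3,33] -> miss, prune
  N5 x:[22,25] y:[35,41] z:[68/3,23] -> miss, prune
  N6 x:[24,36] y:[17,27] z:[73/3,27] -> hit [73/3,27], descend [4, 7, 9]
    N4 x:[33,36] y:[17,18] z:[25,27] -> miss, prune
    N7 x:[26,29] y:[24,27] z:[26,27] -> hit [26,27] leaf, test {P1@t=26}
    N9 x:[24,28] y:[25,27] z:[73/3,26] -> hit [25,26] leaf, test {P5@t=25}
  N10 x:[10,14] y:[33,39] z:[23,76/3] -> miss, prune

8 AABB tests over nodes [0, 2, 5, 6, 4, 7, 9, 10]; 2 leaves entered; closest P5.

== RESULT ==
2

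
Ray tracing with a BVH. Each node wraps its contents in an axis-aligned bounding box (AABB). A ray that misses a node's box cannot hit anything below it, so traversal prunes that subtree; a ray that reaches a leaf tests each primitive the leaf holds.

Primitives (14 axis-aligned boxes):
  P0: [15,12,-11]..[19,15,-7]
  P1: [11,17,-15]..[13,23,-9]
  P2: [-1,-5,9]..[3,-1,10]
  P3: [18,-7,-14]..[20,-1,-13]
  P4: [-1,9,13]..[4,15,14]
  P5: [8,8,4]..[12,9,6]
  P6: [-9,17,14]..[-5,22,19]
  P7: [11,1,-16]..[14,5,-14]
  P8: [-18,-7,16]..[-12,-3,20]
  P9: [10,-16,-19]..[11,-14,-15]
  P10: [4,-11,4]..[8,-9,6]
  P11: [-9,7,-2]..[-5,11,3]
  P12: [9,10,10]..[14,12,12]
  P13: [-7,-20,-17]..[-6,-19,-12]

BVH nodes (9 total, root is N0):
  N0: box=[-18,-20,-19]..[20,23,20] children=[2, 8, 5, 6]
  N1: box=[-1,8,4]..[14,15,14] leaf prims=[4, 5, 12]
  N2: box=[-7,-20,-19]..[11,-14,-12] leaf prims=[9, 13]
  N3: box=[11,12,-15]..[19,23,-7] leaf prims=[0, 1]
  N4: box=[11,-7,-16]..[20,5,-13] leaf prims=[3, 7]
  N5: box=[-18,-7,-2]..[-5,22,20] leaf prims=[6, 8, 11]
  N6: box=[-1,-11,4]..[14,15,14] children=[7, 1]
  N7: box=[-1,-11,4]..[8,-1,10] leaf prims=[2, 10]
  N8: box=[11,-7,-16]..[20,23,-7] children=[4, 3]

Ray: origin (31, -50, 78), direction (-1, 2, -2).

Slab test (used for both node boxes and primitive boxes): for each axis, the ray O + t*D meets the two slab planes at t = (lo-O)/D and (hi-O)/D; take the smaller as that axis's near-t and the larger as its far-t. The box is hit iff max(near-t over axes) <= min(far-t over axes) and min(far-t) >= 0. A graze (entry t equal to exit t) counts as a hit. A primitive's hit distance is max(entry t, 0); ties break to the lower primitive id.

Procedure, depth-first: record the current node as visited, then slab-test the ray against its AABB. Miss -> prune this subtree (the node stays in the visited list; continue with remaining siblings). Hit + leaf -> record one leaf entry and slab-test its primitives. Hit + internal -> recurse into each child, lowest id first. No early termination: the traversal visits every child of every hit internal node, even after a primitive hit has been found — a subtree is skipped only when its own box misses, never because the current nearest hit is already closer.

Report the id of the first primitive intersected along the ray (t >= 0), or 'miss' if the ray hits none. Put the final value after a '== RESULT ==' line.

Trace the traversal:
N0 x:[11,49] y:[15,73/2] z:[29,97/2] -> hit [29,73/2], descend [2, 5, 6, 8]
  N2 x:[20,38] y:[15,18] z:[45,97/2] -> miss, prune
  N5 x:[36,49] y:[43/2,36] z:[29,40] -> hit [36,36] leaf, test {P6(miss), P8(miss), P11(miss)}
  N6 x:[17,32] y:[39/2,65/2] z:[32,37] -> hit [32,32], descend [1, 7]
    N1 x:[17,32] y:[29,65/2] z:[32,37] -> hit [32,32] leaf, test {P4@t=32, P5(miss), P12(miss)}
    N7 x:[23,32] y:[39/2,49/2] z:[34,37] -> miss, prune
  N8 x:[11,20] y:[43/2,73/2] z:[85/2,47] -> miss, prune

Visited [0, 2, 5, 6, 1, 7, 8]. Tests: 7 box, 2 leaf. Nearest: P4.

== RESULT ==
4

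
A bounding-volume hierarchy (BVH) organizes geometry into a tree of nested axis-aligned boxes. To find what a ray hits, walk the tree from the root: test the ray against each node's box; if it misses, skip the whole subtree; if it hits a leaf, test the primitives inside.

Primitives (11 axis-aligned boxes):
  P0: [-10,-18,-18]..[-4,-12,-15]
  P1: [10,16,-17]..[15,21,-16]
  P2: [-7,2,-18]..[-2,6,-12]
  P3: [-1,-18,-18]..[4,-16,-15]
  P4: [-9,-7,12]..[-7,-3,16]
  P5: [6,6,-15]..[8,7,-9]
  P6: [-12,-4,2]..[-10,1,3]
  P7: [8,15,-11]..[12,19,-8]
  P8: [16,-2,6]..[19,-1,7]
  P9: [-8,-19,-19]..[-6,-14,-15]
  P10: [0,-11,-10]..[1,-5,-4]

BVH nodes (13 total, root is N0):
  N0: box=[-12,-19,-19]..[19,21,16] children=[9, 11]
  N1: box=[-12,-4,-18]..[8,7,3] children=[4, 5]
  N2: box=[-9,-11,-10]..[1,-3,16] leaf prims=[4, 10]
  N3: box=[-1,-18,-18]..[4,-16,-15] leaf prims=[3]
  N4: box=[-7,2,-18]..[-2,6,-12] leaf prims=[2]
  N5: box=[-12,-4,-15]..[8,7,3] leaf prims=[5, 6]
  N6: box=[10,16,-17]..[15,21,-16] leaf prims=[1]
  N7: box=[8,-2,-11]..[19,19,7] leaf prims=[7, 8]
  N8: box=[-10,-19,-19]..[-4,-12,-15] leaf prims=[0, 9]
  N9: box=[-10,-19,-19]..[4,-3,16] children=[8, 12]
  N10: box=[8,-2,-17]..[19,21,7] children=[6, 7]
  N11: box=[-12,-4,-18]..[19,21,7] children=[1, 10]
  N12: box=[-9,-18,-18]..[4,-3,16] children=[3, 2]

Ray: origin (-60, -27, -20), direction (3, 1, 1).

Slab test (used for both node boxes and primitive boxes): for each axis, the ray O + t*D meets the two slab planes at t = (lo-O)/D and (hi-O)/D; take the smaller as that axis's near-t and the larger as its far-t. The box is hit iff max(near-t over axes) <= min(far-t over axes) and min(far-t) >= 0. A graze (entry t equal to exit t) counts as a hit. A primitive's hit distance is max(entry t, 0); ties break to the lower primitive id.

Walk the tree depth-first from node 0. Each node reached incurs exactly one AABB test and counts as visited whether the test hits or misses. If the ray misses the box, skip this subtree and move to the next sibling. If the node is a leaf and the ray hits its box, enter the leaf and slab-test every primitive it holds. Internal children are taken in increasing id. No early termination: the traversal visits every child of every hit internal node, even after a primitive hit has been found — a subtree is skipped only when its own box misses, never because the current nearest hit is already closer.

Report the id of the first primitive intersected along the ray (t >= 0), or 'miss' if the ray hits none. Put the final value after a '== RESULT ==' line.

Traverse from the root:
N0 x:[16,79/3] y:[8,48] z:[1,36] -> hit [16,79/3], descend [9, 11]
  N9 x:[50/3,64/3] y:[8,24] z:[1,36] -> hit [50/3,64/3], descend [8, 12]
    N8 x:[50/3,56/3] y:[8,15] z:[1,5] -> miss, prune
    N12 x:[17,64/3] y:[9,24] z:[2,36] -> hit [17,64/3], descend [2, 3]
      N2 x:[17,61/3] y:[16,24] z:[10,36] -> hit [17,61/3] leaf, test {P4(miss), P10(miss)}
      N3 x:[59/3,64/3] y:[9,11] z:[2,5] -> miss, prune
  N11 x:[16,79/3] y:[23,48] z:[2,27] -> hit [23,79/3], descend [1, 10]
    N1 x:[16,68/3] y:[23,34] z:[2,23] -> miss, prune
    N10 x:[68/3,79/3] y:[25,48] z:[3,27] -> hit [25,79/3], descend [6, 7]
      N6 x:[70/3,25] y:[43,48] z:[3,4] -> miss, prune
      N7 x:[68/3,79/3] y:[25,46] z:[9,27] -> hit [25,79/3] leaf, test {P7(miss), P8@t=26}

order=[0, 9, 8, 12, 2, 3, 11, 1, 10, 6, 7]  |boxes|=11  |leaves|=2  hit=P8

== RESULT ==
8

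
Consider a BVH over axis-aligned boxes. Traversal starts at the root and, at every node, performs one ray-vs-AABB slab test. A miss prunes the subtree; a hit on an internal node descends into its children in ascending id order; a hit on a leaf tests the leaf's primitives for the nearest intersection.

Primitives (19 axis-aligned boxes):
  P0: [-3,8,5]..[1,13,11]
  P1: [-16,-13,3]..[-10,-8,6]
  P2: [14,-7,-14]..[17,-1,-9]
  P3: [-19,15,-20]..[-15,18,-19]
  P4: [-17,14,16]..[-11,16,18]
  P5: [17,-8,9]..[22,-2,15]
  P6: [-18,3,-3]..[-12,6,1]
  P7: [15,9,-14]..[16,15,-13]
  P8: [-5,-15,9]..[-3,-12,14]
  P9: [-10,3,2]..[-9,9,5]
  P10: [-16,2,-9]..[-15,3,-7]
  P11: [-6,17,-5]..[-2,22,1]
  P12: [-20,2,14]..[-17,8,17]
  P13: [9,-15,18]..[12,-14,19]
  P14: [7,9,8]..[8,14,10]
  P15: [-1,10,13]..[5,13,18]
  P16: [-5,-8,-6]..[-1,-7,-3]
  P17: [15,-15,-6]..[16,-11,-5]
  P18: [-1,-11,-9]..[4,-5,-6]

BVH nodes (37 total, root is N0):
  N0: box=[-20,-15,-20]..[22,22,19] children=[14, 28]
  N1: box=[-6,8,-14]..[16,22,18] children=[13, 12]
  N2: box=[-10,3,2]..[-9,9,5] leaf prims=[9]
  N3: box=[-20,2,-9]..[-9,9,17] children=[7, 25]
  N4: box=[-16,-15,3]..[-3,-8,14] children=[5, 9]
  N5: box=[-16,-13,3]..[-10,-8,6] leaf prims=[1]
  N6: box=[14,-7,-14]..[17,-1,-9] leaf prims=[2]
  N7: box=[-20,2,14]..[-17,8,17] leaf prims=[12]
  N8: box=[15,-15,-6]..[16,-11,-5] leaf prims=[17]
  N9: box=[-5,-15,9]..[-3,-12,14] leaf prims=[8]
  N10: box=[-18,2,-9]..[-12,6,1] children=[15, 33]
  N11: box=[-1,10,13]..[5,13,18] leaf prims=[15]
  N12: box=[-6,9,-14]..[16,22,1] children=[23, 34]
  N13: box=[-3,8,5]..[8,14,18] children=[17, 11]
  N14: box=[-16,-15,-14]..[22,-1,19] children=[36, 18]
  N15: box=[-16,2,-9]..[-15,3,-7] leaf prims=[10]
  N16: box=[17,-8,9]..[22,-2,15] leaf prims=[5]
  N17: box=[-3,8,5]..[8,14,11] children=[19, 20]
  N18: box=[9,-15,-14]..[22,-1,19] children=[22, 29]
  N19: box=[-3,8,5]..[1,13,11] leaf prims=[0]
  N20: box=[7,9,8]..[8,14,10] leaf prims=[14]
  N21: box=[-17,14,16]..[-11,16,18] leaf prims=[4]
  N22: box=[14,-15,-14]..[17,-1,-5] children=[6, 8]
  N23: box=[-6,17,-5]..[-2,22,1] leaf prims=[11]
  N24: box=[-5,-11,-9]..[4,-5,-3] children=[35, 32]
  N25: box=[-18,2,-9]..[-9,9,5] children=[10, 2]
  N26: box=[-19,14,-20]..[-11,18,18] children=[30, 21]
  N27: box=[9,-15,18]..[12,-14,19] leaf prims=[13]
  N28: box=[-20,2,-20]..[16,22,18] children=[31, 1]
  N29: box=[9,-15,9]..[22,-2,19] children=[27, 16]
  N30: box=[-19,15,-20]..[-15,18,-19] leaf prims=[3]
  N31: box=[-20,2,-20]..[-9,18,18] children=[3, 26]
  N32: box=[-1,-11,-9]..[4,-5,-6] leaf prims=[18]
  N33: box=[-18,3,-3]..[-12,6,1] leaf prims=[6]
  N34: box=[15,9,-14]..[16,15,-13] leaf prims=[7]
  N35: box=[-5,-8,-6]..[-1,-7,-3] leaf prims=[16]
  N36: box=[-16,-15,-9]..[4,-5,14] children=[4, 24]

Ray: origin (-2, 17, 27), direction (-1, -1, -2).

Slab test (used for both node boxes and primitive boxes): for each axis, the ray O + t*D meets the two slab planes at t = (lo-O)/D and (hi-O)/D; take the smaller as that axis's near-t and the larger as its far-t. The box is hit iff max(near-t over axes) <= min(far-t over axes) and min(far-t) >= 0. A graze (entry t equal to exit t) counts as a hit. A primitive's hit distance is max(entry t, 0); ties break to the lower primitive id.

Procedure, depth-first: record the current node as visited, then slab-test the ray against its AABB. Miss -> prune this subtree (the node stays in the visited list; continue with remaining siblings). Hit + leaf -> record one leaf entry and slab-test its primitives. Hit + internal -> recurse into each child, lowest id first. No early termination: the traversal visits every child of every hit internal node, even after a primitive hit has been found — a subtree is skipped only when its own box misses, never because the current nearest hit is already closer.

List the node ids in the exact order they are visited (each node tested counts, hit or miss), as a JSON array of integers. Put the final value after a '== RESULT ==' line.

Trace the traversal:
N0 x:[-24,18] y:[-5,32] z:[4,47/2] -> hit [4,18], descend [14, 28]
  N14 x:[-24,14] y:[18,32] z:[4,41/2] -> miss, prune
  N28 x:[-18,18] y:[-5,15] z:[9/2,47/2] -> hit [9/2,15], descend [1, 31]
    N1 x:[-18,4] y:[-5,9] z:[9/2,41/2] -> miss, prune
    N31 x:[7,18] y:[-1,15] z:[9/2,47/2] -> hit [7,15], descend [3, 26]
      N3 x:[7,18] y:[8,15] z:[5,18] -> hit [8,15], descend [7, 25]
        N7 x:[15,18] y:[9,15] z:[5,13/2] -> miss, prune
        N25 x:[7,16] y:[8,15] z:[11,18] -> hit [11,15], descend [2, 10]
          N2 x:[7,8] y:[8,14] z:[11,25/2] -> miss, prune
          N10 x:[10,16] y:[11,15] z:[13,18] -> hit [13,15], descend [15, 33]
            N15 x:[13,14] y:[14,15] z:[17,18] -> miss, prune
            N33 x:[10,16] y:[11,14] z:[13,15] -> hit [13,14] leaf, test {P6@t=13}
      N26 x:[9,17] y:[-1,3] z:[9/2,47/2] -> miss, prune

Visited [0, 14, 28, 1, 31, 3, 7, 25, 2, 10, 15, 33, 26]. Tests: 13 box, 1 leaf. Nearest: P6.

== RESULT ==
[0, 14, 28, 1, 31, 3, 7, 25, 2, 10, 15, 33, 26]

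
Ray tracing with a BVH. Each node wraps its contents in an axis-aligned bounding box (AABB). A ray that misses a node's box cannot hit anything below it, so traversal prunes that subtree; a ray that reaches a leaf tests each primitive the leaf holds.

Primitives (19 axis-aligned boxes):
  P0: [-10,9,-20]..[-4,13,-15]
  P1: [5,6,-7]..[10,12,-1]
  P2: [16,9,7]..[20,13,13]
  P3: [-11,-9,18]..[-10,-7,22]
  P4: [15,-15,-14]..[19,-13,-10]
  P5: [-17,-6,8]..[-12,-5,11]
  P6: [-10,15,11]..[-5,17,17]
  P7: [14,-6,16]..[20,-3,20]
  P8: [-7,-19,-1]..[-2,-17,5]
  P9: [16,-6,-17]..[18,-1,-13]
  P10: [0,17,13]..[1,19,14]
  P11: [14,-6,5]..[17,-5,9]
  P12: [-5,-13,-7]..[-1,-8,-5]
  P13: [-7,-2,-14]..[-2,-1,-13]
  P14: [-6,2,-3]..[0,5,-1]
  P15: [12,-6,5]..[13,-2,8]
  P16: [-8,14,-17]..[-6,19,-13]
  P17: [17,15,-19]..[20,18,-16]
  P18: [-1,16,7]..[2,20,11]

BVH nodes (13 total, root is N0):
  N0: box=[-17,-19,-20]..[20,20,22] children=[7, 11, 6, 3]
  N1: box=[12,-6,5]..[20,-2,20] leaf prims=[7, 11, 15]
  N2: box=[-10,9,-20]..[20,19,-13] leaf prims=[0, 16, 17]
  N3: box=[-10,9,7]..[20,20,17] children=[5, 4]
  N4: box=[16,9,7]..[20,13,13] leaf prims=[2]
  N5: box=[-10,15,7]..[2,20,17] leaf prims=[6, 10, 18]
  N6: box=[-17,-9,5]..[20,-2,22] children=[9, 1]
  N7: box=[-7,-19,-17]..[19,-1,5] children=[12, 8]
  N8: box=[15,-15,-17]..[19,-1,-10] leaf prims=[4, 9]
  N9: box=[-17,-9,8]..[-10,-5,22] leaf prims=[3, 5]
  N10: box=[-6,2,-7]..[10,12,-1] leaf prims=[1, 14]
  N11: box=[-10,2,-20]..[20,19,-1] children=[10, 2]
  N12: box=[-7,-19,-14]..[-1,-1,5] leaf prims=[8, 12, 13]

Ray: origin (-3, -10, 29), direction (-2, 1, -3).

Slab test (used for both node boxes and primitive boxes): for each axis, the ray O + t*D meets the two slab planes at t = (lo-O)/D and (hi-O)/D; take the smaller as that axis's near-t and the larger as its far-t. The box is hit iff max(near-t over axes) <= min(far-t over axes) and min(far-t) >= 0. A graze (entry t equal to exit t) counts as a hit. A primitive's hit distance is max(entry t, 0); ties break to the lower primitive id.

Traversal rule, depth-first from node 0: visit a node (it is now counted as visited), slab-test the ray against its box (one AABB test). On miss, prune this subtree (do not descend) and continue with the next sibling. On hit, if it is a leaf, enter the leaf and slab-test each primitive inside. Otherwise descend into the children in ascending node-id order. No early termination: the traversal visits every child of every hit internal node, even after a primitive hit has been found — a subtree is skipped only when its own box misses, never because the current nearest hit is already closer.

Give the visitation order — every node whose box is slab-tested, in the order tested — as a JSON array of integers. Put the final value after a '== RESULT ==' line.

Trace the traversal:
N0 x:[-23/2,7] y:[-9,30] z:[7/3,49/3] -> hit [7/3,7], descend [3, 6, 7, 11]
  N3 x:[-23/2,7/2] y:[19,30] z:[4,22/3] -> miss, prune
  N6 x:[-23/2,7] y:[1,8] z:[7/3,8] -> hit [7/3,7], descend [1, 9]
    N1 x:[-23/2,-15/2] y:[4,8] z:[3,8] -> miss, prune
    N9 x:[7/2,7] y:[1,5] z:[7/3,7] -> hit [7/2,5] leaf, test {P3(miss), P5(miss)}
  N7 x:[-11,2] y:[-9,9] z:[8,46/3] -> miss, prune
  N11 x:[-23/2,7/2] y:[12,29] z:[10,49/3] -> miss, prune

7 AABB tests over nodes [0, 3, 6, 1, 9, 7, 11]; 1 leaf entered; closest miss.

== RESULT ==
[0, 3, 6, 1, 9, 7, 11]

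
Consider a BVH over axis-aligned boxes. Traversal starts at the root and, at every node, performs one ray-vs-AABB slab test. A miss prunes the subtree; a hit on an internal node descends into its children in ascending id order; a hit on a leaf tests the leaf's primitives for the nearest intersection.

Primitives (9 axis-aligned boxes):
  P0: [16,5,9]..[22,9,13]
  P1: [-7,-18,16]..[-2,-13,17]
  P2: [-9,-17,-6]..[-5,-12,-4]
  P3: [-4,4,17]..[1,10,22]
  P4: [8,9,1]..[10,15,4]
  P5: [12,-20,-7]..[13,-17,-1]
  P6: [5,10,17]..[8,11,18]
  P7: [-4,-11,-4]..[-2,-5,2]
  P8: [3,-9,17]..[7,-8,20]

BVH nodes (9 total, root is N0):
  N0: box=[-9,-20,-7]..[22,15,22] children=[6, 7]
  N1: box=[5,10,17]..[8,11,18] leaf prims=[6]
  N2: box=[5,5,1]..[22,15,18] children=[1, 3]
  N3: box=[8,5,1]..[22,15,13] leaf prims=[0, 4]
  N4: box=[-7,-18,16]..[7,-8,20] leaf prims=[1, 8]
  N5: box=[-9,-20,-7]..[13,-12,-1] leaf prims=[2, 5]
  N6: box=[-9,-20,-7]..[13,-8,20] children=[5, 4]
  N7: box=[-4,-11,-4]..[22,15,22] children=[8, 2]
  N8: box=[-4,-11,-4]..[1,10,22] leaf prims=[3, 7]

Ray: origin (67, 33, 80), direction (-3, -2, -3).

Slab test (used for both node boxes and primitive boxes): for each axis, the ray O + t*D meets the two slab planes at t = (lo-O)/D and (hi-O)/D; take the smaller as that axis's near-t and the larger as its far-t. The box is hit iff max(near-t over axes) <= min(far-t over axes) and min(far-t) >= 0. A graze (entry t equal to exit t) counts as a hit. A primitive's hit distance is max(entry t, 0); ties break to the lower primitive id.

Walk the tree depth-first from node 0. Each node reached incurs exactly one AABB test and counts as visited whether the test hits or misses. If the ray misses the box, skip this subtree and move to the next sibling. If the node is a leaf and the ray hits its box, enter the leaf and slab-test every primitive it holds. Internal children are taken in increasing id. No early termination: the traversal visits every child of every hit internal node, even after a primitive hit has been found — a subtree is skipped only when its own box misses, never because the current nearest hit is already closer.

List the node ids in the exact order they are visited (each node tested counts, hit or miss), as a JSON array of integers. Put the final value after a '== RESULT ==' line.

Trace the traversal:
N0 x:[15,76/3] y:[9,53/2] z:[58/3,29] -> hit [58/3,76/3], descend [6, 7]
  N6 x:[18,76/3] y:[41/2,53/2] z:[20,29] -> hit [41/2,76/3], descend [4, 5]
    N4 x:[20,74/3] y:[41/2,51/2] z:[20,64/3] -> hit [41/2,64/3] leaf, test {P1(miss), P8@t=41/2}
    N5 x:[18,76/3] y:[45/2,53/2] z:[27,29] -> miss, prune
  N7 x:[15,71/3] y:[9,22] z:[58/3,28] -> hit [58/3,22], descend [2, 8]
    N2 x:[15,62/3] y:[9,14] z:[62/3,79/3] -> miss, prune
    N8 x:[22,71/3] y:[23/2,22] z:[58/3,28] -> hit [22,22] leaf, test {P3(miss), P7(miss)}

Summary -> nodes [0, 6, 4, 5, 7, 2, 8]; box-tests=7; leaf-entries=2; first=P8

== RESULT ==
[0, 6, 4, 5, 7, 2, 8]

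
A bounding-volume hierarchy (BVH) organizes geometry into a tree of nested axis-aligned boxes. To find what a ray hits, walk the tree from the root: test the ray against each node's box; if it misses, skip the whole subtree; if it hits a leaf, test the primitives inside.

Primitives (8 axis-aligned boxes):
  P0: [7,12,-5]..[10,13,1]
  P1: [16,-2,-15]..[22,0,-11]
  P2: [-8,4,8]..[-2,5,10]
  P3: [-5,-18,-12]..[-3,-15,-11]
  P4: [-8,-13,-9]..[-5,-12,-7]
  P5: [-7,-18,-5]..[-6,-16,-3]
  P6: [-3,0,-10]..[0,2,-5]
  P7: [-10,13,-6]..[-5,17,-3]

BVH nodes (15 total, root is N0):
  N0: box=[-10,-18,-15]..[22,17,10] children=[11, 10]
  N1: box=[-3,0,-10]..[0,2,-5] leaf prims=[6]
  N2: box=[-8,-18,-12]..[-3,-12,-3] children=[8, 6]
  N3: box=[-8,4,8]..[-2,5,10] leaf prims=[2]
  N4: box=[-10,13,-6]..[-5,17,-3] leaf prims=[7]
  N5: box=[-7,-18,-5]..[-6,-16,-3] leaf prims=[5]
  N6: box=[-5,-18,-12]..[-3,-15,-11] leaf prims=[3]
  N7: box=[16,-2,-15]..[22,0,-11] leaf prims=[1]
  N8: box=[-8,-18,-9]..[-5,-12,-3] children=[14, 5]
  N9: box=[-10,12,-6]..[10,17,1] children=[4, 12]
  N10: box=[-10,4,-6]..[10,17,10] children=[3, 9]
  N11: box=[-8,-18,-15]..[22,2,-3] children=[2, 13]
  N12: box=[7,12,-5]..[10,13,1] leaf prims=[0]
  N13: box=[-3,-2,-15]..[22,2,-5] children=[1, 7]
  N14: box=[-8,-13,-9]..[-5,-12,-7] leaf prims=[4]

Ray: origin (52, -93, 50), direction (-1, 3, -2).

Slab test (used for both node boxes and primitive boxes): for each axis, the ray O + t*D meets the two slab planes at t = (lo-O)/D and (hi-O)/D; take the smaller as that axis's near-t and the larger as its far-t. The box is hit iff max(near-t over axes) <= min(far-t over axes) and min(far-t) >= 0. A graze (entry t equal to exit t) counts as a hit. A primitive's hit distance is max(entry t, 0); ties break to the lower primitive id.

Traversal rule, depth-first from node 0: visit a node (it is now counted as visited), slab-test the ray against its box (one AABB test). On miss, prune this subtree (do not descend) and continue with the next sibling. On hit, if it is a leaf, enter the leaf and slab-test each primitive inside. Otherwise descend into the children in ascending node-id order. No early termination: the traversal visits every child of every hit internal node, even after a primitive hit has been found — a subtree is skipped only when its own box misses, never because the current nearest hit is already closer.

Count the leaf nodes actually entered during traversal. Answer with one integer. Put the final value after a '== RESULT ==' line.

Trace the traversal:
N0 x:[30,62] y:[25,110/3] z:[20,65/2] -> hit [30,65/2], descend [10, 11]
  N10 x:[42,62] y:[97/3,110/3] z:[20,28] -> miss, prune
  N11 x:[30,60] y:[25,95/3] z:[53/2,65/2] -> hit [30,95/3], descend [2, 13]
    N2 x:[55,60] y:[25,27] z:[53/2,31] -> miss, prune
    N13 x:[30,55] y:[91/3,95/3] z:[55/2,65/2] -> hit [91/3,95/3], descend [1, 7]
      N1 x:[52,55] y:[31,95/3] z:[55/2,30] -> miss, prune
      N7 x:[30,36] y:[91/3,31] z:[61/2,65/2] -> hit [61/2,31] leaf, test {P1@t=61/2}

7 AABB tests over nodes [0, 10, 11, 2, 13, 1, 7]; 1 leaf entered; closest P1.

== RESULT ==
1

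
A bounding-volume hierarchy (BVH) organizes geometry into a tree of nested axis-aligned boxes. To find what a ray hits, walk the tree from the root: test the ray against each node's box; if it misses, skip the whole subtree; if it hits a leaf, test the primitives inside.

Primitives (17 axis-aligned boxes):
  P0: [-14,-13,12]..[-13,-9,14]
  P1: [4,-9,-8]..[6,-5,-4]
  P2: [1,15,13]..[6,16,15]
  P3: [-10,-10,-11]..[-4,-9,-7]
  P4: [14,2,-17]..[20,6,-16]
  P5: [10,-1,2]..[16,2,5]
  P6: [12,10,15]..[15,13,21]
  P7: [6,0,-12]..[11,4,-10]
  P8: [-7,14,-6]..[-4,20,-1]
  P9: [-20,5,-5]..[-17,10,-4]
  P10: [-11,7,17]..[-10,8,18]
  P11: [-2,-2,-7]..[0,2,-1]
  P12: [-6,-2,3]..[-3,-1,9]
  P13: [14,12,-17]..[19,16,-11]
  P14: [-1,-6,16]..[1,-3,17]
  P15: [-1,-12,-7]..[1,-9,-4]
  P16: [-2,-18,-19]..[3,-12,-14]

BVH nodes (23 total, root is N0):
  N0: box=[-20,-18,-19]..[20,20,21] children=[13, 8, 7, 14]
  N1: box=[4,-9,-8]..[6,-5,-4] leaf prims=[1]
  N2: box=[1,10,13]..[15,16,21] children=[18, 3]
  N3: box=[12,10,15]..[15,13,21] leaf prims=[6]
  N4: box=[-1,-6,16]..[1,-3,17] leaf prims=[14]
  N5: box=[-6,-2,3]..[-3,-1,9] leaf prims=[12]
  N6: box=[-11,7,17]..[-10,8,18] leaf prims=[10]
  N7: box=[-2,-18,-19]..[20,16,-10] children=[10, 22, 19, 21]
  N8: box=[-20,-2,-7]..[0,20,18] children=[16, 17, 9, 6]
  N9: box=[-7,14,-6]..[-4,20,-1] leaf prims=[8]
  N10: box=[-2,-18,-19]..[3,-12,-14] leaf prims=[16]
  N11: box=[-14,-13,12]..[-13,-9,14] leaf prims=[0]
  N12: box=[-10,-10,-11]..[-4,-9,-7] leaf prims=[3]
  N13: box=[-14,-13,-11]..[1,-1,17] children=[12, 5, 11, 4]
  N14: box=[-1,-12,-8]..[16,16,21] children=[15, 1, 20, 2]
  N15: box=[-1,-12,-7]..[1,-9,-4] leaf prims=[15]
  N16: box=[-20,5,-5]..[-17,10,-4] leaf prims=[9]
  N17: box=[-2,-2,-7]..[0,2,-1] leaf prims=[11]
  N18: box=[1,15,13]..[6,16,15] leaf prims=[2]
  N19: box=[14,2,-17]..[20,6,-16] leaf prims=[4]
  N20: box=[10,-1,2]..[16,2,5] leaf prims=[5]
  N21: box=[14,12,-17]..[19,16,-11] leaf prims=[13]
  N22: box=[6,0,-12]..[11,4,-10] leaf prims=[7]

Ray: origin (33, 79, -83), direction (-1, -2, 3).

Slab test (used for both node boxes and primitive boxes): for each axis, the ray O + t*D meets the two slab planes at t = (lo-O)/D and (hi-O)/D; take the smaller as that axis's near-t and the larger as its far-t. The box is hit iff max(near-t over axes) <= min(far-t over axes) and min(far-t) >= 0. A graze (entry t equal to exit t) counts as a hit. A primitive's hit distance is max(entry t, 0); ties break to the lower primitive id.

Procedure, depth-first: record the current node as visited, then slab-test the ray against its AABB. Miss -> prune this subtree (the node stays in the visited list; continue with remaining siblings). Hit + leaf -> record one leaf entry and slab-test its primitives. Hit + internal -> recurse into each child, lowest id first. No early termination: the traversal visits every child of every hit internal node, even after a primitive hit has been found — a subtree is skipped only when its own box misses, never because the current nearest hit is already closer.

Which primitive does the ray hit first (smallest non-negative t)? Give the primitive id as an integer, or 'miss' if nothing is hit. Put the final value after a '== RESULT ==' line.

Walk:
N0 x:[13,53] y:[59/2,97/2] z:[64/3,104/3] -> hit [59/2,104/3], descend [7, 8, 13, 14]
  N7 x:[13,35] y:[63/2,97/2] z:[64/3,73/3] -> miss, prune
  N8 x:[33,53] y:[59/2,81/2] z:[76/3,101/3] -> hit [33,101/3], descend [6, 9, 16, 17]
    N6 x:[43,44] y:[71/2,36] z:[100/3,101/3] -> miss, prune
    N9 x:[37,40] y:[59/2,65/2] z:[77/3,82/3] -> miss, prune
    N16 x:[50,53] y:[69/2,37] z:[26,79/3] -> miss, prune
    N17 x:[33,35] y:[77/2,81/2] z:[76/3,82/3] -> miss, prune
  N13 x:[32,47] y:[40,46] z:[24,100/3] -> miss, prune
  N14 x:[17,34] y:[63/2,91/2] z:[25,104/3] -> hit [63/2,34], descend [1, 2, 15, 20]
    N1 x:[27,29] y:[42,44] z:[25,79/3] -> miss, prune
    N2 x:[18,32] y:[63/2,69/2] z:[32,104/3] -> hit [32,32], descend [3, 18]
      N3 x:[18,21] y:[33,69/2] z:[98/3,104/3] -> miss, prune
      N18 x:[27,32] y:[63/2,32] z:[32,98/3] -> hit [32,32] leaf, test {P2@t=32}
    N15 x:[32,34] y:[44,91/2] z:[76/3,79/3] -> miss, prune
    N20 x:[17,23] y:[77/2,40] z:[85/3,88/3] -> miss, prune

Visited [0, 7, 8, 6, 9, 16, 17, 13, 14, 1, 2, 3, 18, 15, 20]. Tests: 15 box, 1 leaf. Nearest: P2.

== RESULT ==
2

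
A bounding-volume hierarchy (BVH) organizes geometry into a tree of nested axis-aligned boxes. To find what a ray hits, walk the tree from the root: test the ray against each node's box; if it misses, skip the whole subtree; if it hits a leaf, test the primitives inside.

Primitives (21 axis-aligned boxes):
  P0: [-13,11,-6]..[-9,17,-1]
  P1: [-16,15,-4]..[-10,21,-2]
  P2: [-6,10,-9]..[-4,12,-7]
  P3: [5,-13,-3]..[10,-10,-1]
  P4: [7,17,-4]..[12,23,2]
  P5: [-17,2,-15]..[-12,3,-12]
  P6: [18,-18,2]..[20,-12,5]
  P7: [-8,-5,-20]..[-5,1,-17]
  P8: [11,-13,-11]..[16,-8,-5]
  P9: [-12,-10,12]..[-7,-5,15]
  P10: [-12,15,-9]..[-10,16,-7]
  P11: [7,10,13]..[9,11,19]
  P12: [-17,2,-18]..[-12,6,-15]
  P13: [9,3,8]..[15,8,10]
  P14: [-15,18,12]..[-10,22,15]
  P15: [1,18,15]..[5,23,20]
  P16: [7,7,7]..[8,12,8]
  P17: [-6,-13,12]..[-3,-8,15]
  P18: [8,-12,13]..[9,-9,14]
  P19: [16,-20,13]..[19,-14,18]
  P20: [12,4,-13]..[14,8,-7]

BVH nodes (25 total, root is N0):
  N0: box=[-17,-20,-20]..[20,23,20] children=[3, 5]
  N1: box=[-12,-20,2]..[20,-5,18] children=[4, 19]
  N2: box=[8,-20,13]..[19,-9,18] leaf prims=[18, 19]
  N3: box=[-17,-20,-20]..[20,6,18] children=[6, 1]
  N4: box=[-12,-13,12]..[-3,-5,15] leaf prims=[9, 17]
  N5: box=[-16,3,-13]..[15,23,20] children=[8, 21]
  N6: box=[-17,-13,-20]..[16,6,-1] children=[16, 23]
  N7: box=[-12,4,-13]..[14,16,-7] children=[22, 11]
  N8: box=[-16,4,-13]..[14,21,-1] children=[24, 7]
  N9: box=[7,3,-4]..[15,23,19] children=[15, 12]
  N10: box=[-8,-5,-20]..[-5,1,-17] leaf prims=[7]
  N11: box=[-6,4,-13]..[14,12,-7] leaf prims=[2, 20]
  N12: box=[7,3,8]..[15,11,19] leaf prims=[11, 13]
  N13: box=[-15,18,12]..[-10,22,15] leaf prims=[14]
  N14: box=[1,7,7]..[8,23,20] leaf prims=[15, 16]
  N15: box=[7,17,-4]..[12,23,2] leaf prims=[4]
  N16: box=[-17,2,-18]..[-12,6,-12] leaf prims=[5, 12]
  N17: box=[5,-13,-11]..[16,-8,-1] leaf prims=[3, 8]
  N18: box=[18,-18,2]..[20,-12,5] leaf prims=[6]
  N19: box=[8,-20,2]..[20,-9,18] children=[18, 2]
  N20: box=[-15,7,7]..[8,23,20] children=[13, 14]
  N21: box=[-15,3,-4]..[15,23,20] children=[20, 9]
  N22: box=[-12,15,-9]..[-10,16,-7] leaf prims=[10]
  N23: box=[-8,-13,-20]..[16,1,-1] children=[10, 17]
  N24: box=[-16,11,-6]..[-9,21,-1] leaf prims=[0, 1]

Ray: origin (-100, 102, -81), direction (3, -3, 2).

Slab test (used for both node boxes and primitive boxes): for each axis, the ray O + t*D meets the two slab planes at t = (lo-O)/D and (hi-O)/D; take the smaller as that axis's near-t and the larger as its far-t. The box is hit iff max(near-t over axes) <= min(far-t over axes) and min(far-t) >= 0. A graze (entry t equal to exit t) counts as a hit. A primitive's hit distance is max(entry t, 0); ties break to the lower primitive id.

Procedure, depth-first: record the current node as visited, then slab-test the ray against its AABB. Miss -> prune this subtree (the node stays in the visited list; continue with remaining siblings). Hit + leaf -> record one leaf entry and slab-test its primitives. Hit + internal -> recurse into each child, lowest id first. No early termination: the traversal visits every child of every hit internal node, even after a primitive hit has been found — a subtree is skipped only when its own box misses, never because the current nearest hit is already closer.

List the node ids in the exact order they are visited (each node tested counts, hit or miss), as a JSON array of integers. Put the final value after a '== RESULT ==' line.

Walk:
N0 x:[83/3,40] y:[79/3,122/3] z:[61/2,101/2] -> hit [61/2,40], descend [3, 5]
  N3 x:[83/3,40] y:[32,122/3] z:[61/2,99/2] -> hit [32,40], descend [1, 6]
    N1 x:[88/3,40] y:[107/3,122/3] z:[83/2,99/2] -> miss, prune
    N6 x:[83/3,116/3] y:[32,115/3] z:[61/2,40] -> hit [32,115/3], descend [16, 23]
      N16 x:[83/3,88/3] y:[32,100/3] z:[63/2,69/2] -> miss, prune
      N23 x:[92/3,116/3] y:[101/3,115/3] z:[61/2,40] -> hit [101/3,115/3], descend [10, 17]
        N10 x:[92/3,95/3] y:[101/3,107/3] z:[61/2,32] -> miss, prune
        N17 x:[35,116/3] y:[110/3,115/3] z:[35,40] -> hit [110/3,115/3] leaf, test {P3(miss), P8@t=37}
  N5 x:[28,115/3] y:[79/3,33] z:[34,101/2] -> miss, prune

9 AABB tests over nodes [0, 3, 1, 6, 16, 23, 10, 17, 5]; 1 leaf entered; closest P8.

== RESULT ==
[0, 3, 1, 6, 16, 23, 10, 17, 5]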